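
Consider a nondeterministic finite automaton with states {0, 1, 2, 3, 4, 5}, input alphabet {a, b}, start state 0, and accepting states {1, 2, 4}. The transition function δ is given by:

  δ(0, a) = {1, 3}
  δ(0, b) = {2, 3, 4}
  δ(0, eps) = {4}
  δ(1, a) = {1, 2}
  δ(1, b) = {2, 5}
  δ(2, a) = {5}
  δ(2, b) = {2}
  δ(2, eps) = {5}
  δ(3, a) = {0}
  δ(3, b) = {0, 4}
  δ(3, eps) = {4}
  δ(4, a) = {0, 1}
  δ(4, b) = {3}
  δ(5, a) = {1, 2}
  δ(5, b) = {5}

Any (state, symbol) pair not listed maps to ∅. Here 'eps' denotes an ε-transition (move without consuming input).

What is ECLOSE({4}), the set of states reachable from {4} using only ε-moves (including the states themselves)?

Begin with {4}.
No ε-moves leave this set, so the closure equals the set itself.

{4}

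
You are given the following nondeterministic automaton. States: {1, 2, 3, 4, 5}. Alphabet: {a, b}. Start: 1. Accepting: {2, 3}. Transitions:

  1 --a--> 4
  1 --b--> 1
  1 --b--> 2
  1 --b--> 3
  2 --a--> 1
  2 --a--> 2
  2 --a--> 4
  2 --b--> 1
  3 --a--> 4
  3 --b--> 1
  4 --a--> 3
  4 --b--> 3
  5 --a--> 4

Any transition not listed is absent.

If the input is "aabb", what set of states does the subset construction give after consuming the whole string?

{1, 2, 3}

Start in {1}.
Read 'a': 1→{4}; now {4}.
Read 'a': 4→{3}; now {3}.
Read 'b': 3→{1}; now {1}.
Read 'b': 1→{1, 2, 3}; now {1, 2, 3}.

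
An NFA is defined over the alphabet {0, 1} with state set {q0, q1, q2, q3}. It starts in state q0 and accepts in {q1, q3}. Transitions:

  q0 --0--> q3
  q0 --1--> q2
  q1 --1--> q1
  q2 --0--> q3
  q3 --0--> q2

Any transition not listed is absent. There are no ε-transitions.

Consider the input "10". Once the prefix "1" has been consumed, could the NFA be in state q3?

Start in {q0}.
Read '1': {q0} → {q2}.
State q3 is not in {q2}.

No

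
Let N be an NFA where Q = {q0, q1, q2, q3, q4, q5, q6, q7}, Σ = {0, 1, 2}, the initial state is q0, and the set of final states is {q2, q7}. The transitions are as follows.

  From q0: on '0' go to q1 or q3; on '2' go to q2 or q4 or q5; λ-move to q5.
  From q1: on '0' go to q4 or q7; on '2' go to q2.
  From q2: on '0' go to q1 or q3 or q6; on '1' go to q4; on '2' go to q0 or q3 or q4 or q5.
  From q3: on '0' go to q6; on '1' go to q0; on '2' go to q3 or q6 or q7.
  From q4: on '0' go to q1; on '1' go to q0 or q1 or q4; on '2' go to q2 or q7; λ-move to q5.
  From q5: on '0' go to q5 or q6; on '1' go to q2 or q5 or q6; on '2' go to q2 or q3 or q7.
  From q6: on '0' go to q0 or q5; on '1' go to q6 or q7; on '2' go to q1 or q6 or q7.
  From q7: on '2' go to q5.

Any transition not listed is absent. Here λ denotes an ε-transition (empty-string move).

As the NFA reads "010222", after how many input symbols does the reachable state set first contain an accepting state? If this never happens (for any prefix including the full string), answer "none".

2

Start: ε-closure({q0}) = {q0, q5}.
Read '0': q0→{q1, q3}, q5→{q5, q6}; now {q1, q3, q5, q6}.
Read '1': q1→∅, q3→{q0}, q5→{q2, q5, q6}, q6→{q6, q7}; now {q0, q2, q5, q6, q7}.
None of the earlier sets intersect F, but {q0, q2, q5, q6, q7} does.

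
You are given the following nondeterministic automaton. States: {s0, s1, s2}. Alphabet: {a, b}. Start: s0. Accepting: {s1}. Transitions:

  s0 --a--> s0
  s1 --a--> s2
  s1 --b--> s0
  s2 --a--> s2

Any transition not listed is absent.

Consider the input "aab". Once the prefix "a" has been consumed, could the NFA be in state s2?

Start in {s0}.
Read 'a': s0→{s0}; now {s0}.
State s2 is not in {s0}.

No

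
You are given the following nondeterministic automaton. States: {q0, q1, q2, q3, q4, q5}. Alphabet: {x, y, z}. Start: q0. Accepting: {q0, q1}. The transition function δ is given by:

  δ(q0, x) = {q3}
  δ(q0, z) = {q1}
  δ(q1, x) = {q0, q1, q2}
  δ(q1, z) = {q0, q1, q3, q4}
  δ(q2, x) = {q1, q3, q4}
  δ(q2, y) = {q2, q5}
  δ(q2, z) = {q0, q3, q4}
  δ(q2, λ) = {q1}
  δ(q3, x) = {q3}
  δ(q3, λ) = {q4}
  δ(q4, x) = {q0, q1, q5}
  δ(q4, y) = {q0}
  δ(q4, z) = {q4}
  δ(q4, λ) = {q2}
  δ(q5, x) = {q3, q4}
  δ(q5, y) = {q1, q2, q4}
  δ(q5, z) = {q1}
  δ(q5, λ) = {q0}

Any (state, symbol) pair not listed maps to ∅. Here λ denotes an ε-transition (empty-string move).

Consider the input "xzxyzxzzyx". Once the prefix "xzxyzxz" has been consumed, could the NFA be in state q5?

No

Start in {q0}.
Read 'x': q0→{q3}; union {q3}; ε-closure = {q1, q2, q3, q4}.
Read 'z': q1→{q0, q1, q3, q4}, q2→{q0, q3, q4}, q3→∅, q4→{q4}; union {q0, q1, q3, q4}; ε-closure = {q0, q1, q2, q3, q4}.
Read 'x': q0→{q3}, q1→{q0, q1, q2}, q2→{q1, q3, q4}, q3→{q3}, q4→{q0, q1, q5}; now {q0, q1, q2, q3, q4, q5}.
Read 'y': q0→∅, q1→∅, q2→{q2, q5}, q3→∅, q4→{q0}, q5→{q1, q2, q4}; now {q0, q1, q2, q4, q5}.
Read 'z': q0→{q1}, q1→{q0, q1, q3, q4}, q2→{q0, q3, q4}, q4→{q4}, q5→{q1}; union {q0, q1, q3, q4}; ε-closure = {q0, q1, q2, q3, q4}.
Read 'x': q0→{q3}, q1→{q0, q1, q2}, q2→{q1, q3, q4}, q3→{q3}, q4→{q0, q1, q5}; now {q0, q1, q2, q3, q4, q5}.
Read 'z': q0→{q1}, q1→{q0, q1, q3, q4}, q2→{q0, q3, q4}, q3→∅, q4→{q4}, q5→{q1}; union {q0, q1, q3, q4}; ε-closure = {q0, q1, q2, q3, q4}.
State q5 is not in {q0, q1, q2, q3, q4}.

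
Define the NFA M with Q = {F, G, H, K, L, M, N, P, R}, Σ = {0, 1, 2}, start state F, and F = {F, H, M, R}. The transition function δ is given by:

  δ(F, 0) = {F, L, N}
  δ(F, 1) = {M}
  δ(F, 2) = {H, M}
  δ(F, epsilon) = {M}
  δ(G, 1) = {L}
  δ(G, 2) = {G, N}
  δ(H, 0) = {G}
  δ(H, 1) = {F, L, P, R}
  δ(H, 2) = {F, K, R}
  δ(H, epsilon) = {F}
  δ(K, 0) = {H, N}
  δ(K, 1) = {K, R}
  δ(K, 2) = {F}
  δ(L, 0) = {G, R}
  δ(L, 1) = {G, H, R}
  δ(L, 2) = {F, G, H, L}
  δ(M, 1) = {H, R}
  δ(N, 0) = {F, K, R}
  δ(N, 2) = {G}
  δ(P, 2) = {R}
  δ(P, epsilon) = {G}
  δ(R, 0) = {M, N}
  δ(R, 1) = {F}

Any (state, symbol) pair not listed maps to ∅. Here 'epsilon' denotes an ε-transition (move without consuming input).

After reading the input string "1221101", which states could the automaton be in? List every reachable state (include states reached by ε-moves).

Start: ε-closure({F}) = {F, M}.
Read '1': {F, M} → {F, H, M, R}.
Read '2': {F, H, M, R} → {F, H, K, M, R}.
Read '2': {F, H, K, M, R} → {F, H, K, M, R}.
Read '1': {F, H, K, M, R} → {F, G, H, K, L, M, P, R}.
Read '1': {F, G, H, K, L, M, P, R} → {F, G, H, K, L, M, P, R}.
Read '0': {F, G, H, K, L, M, P, R} → {F, G, H, L, M, N, R}.
Read '1': {F, G, H, L, M, N, R} → {F, G, H, L, M, P, R}.

{F, G, H, L, M, P, R}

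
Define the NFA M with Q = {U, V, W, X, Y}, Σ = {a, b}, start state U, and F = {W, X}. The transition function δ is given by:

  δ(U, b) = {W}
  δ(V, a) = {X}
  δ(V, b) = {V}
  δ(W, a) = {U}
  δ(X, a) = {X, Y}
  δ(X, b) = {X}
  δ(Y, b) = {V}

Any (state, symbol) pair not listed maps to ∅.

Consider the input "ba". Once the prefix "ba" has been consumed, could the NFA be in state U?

Yes

Start in {U}.
Read 'b': U→{W}; now {W}.
Read 'a': W→{U}; now {U}.
State U is in {U}.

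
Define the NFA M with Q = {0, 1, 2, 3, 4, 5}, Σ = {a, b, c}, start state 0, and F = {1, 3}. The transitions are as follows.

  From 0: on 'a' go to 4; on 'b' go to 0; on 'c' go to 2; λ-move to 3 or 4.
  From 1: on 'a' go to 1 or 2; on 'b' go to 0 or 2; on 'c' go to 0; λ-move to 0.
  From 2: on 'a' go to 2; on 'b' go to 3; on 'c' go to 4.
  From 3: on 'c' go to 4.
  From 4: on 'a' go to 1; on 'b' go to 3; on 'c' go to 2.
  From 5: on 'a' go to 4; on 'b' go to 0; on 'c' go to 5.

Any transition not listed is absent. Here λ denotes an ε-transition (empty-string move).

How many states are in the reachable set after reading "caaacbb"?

Start: ε-closure({0}) = {0, 3, 4}.
Read 'c': {0, 3, 4} → {2, 4}.
Read 'a': {2, 4} → {0, 1, 2, 3, 4}.
Read 'a': {0, 1, 2, 3, 4} → {0, 1, 2, 3, 4}.
Read 'a': {0, 1, 2, 3, 4} → {0, 1, 2, 3, 4}.
Read 'c': {0, 1, 2, 3, 4} → {0, 2, 3, 4}.
Read 'b': {0, 2, 3, 4} → {0, 3, 4}.
Read 'b': {0, 3, 4} → {0, 3, 4}.
That set has 3 states.

3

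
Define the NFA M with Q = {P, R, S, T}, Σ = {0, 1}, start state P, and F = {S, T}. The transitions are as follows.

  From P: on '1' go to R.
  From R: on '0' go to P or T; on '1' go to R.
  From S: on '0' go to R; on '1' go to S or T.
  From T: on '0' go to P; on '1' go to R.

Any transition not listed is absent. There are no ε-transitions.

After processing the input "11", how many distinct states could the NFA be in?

1

Start in {P}.
Read '1': P→{R}; now {R}.
Read '1': R→{R}; now {R}.
That set has 1 state.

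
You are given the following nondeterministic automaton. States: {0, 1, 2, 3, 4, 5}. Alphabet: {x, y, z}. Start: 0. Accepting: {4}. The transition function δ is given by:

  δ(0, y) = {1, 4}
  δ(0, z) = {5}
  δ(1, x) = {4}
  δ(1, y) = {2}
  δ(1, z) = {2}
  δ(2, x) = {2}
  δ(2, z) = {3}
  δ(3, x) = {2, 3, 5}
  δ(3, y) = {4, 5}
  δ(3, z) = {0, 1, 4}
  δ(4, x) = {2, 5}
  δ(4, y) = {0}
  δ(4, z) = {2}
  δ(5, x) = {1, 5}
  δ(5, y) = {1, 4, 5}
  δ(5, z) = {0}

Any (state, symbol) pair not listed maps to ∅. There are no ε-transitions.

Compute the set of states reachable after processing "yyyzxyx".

∅

Start in {0}.
Read 'y': 0→{1, 4}; now {1, 4}.
Read 'y': 1→{2}, 4→{0}; now {0, 2}.
Read 'y': 0→{1, 4}, 2→∅; now {1, 4}.
Read 'z': 1→{2}, 4→{2}; now {2}.
Read 'x': 2→{2}; now {2}.
Read 'y': 2→∅; now ∅.
The set is empty and remains empty for the remaining 1 symbol.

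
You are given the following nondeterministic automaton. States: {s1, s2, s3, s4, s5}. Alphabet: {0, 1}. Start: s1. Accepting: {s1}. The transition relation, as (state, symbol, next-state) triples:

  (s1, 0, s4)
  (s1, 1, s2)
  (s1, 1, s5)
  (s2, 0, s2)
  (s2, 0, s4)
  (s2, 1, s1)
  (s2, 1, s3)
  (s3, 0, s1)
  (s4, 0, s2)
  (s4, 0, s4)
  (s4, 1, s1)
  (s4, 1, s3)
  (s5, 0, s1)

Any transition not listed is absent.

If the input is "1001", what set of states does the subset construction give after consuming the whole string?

Start in {s1}.
Read '1': s1→{s2, s5}; now {s2, s5}.
Read '0': s2→{s2, s4}, s5→{s1}; now {s1, s2, s4}.
Read '0': s1→{s4}, s2→{s2, s4}, s4→{s2, s4}; now {s2, s4}.
Read '1': s2→{s1, s3}, s4→{s1, s3}; now {s1, s3}.

{s1, s3}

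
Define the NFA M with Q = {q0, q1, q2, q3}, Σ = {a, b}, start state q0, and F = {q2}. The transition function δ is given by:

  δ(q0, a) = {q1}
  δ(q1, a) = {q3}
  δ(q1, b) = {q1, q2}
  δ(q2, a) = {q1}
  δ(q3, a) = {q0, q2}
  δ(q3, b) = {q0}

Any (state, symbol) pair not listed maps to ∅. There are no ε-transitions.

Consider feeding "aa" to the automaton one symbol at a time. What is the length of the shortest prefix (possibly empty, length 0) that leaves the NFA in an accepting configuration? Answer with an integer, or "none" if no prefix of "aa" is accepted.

none

Start in {q0}.
Read 'a': {q0} → {q1}.
Read 'a': {q1} → {q3}.
No reachable set along the way intersects F.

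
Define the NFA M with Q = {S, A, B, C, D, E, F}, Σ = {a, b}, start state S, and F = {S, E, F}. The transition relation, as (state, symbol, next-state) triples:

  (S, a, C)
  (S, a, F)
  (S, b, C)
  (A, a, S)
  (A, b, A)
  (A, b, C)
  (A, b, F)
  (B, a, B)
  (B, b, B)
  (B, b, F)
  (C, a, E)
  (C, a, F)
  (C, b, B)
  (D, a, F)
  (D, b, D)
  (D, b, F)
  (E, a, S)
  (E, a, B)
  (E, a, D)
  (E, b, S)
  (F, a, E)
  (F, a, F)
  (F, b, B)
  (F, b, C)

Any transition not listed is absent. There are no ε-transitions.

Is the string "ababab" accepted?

Yes

Start in {S}.
Read 'a': S→{C, F}; now {C, F}.
Read 'b': C→{B}, F→{B, C}; now {B, C}.
Read 'a': B→{B}, C→{E, F}; now {B, E, F}.
Read 'b': B→{B, F}, E→{S}, F→{B, C}; now {S, B, C, F}.
Read 'a': S→{C, F}, B→{B}, C→{E, F}, F→{E, F}; now {B, C, E, F}.
Read 'b': B→{B, F}, C→{B}, E→{S}, F→{B, C}; now {S, B, C, F}.
The final set {S, B, C, F} contains the accepting states S, F.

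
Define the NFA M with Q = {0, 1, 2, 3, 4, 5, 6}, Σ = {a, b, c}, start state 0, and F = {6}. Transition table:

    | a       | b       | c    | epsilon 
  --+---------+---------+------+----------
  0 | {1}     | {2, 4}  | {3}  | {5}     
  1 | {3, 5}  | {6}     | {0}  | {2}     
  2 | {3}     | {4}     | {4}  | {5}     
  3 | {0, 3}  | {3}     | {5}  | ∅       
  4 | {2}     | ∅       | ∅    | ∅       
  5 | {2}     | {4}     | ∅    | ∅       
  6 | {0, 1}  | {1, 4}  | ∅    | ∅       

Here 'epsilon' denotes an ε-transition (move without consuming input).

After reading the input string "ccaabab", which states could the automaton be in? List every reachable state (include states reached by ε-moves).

Start: ε-closure({0}) = {0, 5}.
Read 'c': 0→{3}, 5→∅; now {3}.
Read 'c': 3→{5}; now {5}.
Read 'a': 5→{2}; union {2}; ε-closure = {2, 5}.
Read 'a': 2→{3}, 5→{2}; union {2, 3}; ε-closure = {2, 3, 5}.
Read 'b': 2→{4}, 3→{3}, 5→{4}; now {3, 4}.
Read 'a': 3→{0, 3}, 4→{2}; union {0, 2, 3}; ε-closure = {0, 2, 3, 5}.
Read 'b': 0→{2, 4}, 2→{4}, 3→{3}, 5→{4}; union {2, 3, 4}; ε-closure = {2, 3, 4, 5}.

{2, 3, 4, 5}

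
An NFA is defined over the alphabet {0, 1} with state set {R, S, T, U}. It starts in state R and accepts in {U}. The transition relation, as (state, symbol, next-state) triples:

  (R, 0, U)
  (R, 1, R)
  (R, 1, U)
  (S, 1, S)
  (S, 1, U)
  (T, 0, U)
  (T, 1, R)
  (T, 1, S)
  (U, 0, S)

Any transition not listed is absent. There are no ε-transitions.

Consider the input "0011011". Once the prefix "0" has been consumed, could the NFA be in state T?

Start in {R}.
Read '0': {R} → {U}.
State T is not in {U}.

No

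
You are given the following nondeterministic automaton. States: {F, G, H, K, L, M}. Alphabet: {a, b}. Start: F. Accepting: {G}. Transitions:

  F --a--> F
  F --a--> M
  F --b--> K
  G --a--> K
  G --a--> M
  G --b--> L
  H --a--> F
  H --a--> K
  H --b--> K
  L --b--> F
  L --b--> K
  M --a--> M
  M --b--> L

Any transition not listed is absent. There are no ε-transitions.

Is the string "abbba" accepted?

Start in {F}.
Read 'a': {F} → {F, M}.
Read 'b': {F, M} → {K, L}.
Read 'b': {K, L} → {F, K}.
Read 'b': {F, K} → {K}.
Read 'a': {K} → ∅.
The final set ∅ contains no accepting state.

No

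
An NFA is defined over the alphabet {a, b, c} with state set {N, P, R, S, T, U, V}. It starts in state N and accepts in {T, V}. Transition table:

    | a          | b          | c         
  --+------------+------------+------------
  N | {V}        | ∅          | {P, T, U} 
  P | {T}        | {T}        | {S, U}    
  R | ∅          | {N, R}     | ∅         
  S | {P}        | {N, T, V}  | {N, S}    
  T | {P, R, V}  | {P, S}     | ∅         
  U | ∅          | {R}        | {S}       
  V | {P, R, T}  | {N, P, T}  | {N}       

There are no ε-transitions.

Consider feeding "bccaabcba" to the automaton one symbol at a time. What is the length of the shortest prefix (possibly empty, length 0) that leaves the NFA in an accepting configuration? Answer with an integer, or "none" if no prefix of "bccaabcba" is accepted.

Start in {N}.
Read 'b': N→∅; now ∅.
The set is empty and remains empty for the remaining 8 symbols.
No reachable set along the way intersects F.

none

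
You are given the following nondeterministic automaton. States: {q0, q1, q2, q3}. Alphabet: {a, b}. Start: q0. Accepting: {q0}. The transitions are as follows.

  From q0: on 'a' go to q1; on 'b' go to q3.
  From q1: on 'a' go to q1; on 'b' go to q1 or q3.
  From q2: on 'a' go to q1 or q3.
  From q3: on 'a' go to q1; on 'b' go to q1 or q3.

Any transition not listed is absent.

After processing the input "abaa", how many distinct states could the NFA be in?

1

Start in {q0}.
Read 'a': q0→{q1}; now {q1}.
Read 'b': q1→{q1, q3}; now {q1, q3}.
Read 'a': q1→{q1}, q3→{q1}; now {q1}.
Read 'a': q1→{q1}; now {q1}.
That set has 1 state.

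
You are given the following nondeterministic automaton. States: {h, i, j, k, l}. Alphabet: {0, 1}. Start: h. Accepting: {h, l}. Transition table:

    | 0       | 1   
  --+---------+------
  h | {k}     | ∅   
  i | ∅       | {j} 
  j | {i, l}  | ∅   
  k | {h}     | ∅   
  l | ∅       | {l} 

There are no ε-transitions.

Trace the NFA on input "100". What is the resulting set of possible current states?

∅

Start in {h}.
Read '1': h→∅; now ∅.
The set is empty and remains empty for the remaining 2 symbols.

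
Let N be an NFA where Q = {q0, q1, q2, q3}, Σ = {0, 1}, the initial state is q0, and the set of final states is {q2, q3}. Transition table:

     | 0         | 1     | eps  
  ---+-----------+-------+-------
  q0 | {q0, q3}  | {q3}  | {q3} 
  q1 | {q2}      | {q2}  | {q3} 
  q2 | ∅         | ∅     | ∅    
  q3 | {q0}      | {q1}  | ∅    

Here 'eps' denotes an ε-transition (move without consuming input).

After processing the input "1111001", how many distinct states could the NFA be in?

2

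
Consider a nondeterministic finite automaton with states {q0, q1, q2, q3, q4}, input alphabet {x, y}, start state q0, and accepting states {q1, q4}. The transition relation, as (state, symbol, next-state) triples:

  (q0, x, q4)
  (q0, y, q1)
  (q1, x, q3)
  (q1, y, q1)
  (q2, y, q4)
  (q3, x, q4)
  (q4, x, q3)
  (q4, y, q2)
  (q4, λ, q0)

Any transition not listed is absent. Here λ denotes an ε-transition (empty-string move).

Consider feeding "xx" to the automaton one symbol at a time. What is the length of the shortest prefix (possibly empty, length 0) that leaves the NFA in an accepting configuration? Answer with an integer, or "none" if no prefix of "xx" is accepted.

1

Start in {q0}.
Read 'x': {q0} → {q0, q4}.
None of the earlier sets intersect F, but {q0, q4} does.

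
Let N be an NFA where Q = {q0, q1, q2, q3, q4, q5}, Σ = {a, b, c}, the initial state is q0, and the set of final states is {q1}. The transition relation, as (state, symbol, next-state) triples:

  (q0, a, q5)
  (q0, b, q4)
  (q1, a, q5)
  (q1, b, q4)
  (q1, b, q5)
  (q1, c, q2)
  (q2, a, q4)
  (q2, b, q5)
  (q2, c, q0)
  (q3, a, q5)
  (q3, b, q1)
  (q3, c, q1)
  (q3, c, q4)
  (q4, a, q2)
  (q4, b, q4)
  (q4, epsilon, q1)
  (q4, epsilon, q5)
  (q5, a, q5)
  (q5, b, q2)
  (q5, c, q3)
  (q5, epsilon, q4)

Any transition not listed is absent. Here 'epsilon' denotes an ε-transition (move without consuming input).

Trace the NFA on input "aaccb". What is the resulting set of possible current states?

Start in {q0}.
Read 'a': q0→{q5}; union {q5}; ε-closure = {q1, q4, q5}.
Read 'a': q1→{q5}, q4→{q2}, q5→{q5}; union {q2, q5}; ε-closure = {q1, q2, q4, q5}.
Read 'c': q1→{q2}, q2→{q0}, q4→∅, q5→{q3}; now {q0, q2, q3}.
Read 'c': q0→∅, q2→{q0}, q3→{q1, q4}; union {q0, q1, q4}; ε-closure = {q0, q1, q4, q5}.
Read 'b': q0→{q4}, q1→{q4, q5}, q4→{q4}, q5→{q2}; union {q2, q4, q5}; ε-closure = {q1, q2, q4, q5}.

{q1, q2, q4, q5}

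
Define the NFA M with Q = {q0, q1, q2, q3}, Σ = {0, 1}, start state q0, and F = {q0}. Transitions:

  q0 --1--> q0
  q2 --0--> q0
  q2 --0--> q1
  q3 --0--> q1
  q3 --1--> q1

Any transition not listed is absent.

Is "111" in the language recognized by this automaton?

Start in {q0}.
Read '1': {q0} → {q0}.
Read '1': {q0} → {q0}.
Read '1': {q0} → {q0}.
The final set {q0} contains the accepting state q0.

Yes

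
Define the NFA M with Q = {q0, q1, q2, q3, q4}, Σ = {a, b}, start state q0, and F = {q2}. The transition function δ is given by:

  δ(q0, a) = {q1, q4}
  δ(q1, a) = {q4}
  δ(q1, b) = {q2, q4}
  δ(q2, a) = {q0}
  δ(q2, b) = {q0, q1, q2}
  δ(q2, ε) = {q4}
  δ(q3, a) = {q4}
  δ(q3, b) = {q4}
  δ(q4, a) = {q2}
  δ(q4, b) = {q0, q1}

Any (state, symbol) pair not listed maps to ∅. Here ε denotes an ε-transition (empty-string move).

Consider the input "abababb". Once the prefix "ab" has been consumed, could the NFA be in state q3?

No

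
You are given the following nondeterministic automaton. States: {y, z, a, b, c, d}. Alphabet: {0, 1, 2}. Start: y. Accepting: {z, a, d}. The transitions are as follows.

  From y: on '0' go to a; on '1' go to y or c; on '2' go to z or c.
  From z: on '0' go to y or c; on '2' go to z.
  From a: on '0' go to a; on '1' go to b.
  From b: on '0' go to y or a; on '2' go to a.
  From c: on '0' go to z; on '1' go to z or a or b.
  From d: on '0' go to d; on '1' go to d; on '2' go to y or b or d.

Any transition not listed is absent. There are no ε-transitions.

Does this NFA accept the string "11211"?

Start in {y}.
Read '1': {y} → {y, c}.
Read '1': {y, c} → {y, z, a, b, c}.
Read '2': {y, z, a, b, c} → {z, a, c}.
Read '1': {z, a, c} → {z, a, b}.
Read '1': {z, a, b} → {b}.
The final set {b} contains no accepting state.

No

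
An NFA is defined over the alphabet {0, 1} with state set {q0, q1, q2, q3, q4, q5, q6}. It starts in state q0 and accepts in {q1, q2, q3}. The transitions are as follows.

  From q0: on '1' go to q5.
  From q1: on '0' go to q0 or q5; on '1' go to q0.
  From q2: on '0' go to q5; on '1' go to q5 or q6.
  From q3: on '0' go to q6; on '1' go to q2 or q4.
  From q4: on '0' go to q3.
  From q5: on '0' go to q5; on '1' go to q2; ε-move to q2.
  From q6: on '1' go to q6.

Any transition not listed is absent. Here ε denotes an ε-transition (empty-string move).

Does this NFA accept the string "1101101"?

Start in {q0}.
Read '1': q0→{q5}; union {q5}; ε-closure = {q2, q5}.
Read '1': q2→{q5, q6}, q5→{q2}; now {q2, q5, q6}.
Read '0': q2→{q5}, q5→{q5}, q6→∅; union {q5}; ε-closure = {q2, q5}.
Read '1': q2→{q5, q6}, q5→{q2}; now {q2, q5, q6}.
Read '1': q2→{q5, q6}, q5→{q2}, q6→{q6}; now {q2, q5, q6}.
Read '0': q2→{q5}, q5→{q5}, q6→∅; union {q5}; ε-closure = {q2, q5}.
Read '1': q2→{q5, q6}, q5→{q2}; now {q2, q5, q6}.
The final set {q2, q5, q6} contains the accepting state q2.

Yes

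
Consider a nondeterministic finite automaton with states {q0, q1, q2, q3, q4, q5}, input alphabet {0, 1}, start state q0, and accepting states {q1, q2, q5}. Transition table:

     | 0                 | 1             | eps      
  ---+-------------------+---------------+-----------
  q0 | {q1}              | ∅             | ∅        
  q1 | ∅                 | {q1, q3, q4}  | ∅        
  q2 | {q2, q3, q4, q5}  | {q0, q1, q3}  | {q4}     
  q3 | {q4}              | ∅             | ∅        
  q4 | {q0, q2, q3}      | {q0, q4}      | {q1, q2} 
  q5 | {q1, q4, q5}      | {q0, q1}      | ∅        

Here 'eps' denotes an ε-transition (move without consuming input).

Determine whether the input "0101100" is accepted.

Yes

Start in {q0}.
Read '0': q0→{q1}; now {q1}.
Read '1': q1→{q1, q3, q4}; union {q1, q3, q4}; ε-closure = {q1, q2, q3, q4}.
Read '0': q1→∅, q2→{q2, q3, q4, q5}, q3→{q4}, q4→{q0, q2, q3}; union {q0, q2, q3, q4, q5}; ε-closure = {q0, q1, q2, q3, q4, q5}.
Read '1': q0→∅, q1→{q1, q3, q4}, q2→{q0, q1, q3}, q3→∅, q4→{q0, q4}, q5→{q0, q1}; union {q0, q1, q3, q4}; ε-closure = {q0, q1, q2, q3, q4}.
Read '1': q0→∅, q1→{q1, q3, q4}, q2→{q0, q1, q3}, q3→∅, q4→{q0, q4}; union {q0, q1, q3, q4}; ε-closure = {q0, q1, q2, q3, q4}.
Read '0': q0→{q1}, q1→∅, q2→{q2, q3, q4, q5}, q3→{q4}, q4→{q0, q2, q3}; now {q0, q1, q2, q3, q4, q5}.
Read '0': q0→{q1}, q1→∅, q2→{q2, q3, q4, q5}, q3→{q4}, q4→{q0, q2, q3}, q5→{q1, q4, q5}; now {q0, q1, q2, q3, q4, q5}.
The final set {q0, q1, q2, q3, q4, q5} contains the accepting states q1, q2, q5.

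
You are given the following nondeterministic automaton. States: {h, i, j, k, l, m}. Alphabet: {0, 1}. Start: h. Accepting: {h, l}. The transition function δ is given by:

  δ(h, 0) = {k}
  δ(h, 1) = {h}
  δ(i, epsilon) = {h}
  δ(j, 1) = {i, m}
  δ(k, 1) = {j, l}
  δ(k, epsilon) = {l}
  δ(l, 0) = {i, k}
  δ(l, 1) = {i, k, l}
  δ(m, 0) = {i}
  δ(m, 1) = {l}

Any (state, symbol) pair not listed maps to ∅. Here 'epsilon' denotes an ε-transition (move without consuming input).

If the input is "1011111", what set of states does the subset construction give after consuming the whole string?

{h, i, j, k, l, m}

Start in {h}.
Read '1': h→{h}; now {h}.
Read '0': h→{k}; union {k}; ε-closure = {k, l}.
Read '1': k→{j, l}, l→{i, k, l}; union {i, j, k, l}; ε-closure = {h, i, j, k, l}.
Read '1': h→{h}, i→∅, j→{i, m}, k→{j, l}, l→{i, k, l}; now {h, i, j, k, l, m}.
Read '1': h→{h}, i→∅, j→{i, m}, k→{j, l}, l→{i, k, l}, m→{l}; now {h, i, j, k, l, m}.
Read '1': h→{h}, i→∅, j→{i, m}, k→{j, l}, l→{i, k, l}, m→{l}; now {h, i, j, k, l, m}.
Read '1': h→{h}, i→∅, j→{i, m}, k→{j, l}, l→{i, k, l}, m→{l}; now {h, i, j, k, l, m}.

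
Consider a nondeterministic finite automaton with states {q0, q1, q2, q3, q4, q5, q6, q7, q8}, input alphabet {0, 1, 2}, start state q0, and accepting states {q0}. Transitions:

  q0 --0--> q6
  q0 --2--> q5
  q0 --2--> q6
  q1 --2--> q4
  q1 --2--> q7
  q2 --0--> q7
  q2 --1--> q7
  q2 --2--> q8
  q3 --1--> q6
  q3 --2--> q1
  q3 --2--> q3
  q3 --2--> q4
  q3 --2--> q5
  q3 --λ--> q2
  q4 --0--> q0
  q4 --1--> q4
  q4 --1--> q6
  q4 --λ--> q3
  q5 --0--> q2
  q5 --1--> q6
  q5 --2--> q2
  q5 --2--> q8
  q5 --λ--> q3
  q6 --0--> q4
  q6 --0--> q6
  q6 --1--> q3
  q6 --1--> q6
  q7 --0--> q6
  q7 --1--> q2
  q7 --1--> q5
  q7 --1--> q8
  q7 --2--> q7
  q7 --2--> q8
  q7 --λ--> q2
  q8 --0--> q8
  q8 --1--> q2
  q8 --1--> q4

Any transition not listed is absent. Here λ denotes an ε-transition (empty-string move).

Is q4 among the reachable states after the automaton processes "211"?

No

Start in {q0}.
Read '2': {q0} → {q2, q3, q5, q6}.
Read '1': {q2, q3, q5, q6} → {q2, q3, q6, q7}.
Read '1': {q2, q3, q6, q7} → {q2, q3, q5, q6, q7, q8}.
State q4 is not in {q2, q3, q5, q6, q7, q8}.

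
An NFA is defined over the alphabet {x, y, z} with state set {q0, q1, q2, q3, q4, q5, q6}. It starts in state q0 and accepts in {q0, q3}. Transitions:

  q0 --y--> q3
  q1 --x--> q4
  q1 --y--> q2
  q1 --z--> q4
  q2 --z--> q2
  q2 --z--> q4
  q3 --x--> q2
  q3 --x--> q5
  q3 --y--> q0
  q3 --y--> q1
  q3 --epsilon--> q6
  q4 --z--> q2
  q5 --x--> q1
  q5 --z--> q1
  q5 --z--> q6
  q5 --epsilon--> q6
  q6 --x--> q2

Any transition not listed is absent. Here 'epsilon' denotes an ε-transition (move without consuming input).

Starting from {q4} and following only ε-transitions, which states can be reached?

{q4}

Begin with {q4}.
No ε-moves leave this set, so the closure equals the set itself.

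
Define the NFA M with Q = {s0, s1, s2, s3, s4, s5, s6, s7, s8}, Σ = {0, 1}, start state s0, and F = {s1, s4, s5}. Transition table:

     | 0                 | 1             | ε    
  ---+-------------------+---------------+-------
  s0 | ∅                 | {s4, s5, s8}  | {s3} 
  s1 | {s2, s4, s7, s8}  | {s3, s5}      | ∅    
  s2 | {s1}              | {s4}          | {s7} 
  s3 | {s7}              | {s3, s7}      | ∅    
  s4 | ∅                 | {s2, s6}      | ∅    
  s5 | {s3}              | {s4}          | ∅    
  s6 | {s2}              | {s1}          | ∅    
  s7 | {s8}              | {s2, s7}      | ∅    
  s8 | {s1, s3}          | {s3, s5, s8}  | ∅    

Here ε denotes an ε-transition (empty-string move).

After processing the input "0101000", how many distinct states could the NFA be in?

3

Start: ε-closure({s0}) = {s0, s3}.
Read '0': s0→∅, s3→{s7}; now {s7}.
Read '1': s7→{s2, s7}; now {s2, s7}.
Read '0': s2→{s1}, s7→{s8}; now {s1, s8}.
Read '1': s1→{s3, s5}, s8→{s3, s5, s8}; now {s3, s5, s8}.
Read '0': s3→{s7}, s5→{s3}, s8→{s1, s3}; now {s1, s3, s7}.
Read '0': s1→{s2, s4, s7, s8}, s3→{s7}, s7→{s8}; now {s2, s4, s7, s8}.
Read '0': s2→{s1}, s4→∅, s7→{s8}, s8→{s1, s3}; now {s1, s3, s8}.
That set has 3 states.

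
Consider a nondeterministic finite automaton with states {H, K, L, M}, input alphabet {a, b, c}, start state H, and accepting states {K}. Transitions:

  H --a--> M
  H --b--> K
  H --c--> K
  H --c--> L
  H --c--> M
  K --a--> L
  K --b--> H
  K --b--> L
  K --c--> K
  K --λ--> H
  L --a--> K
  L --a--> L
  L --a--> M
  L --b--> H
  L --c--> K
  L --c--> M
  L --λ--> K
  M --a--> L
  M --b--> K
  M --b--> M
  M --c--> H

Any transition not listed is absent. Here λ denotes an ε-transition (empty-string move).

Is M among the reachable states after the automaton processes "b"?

No

Start in {H}.
Read 'b': H→{K}; union {K}; ε-closure = {H, K}.
State M is not in {H, K}.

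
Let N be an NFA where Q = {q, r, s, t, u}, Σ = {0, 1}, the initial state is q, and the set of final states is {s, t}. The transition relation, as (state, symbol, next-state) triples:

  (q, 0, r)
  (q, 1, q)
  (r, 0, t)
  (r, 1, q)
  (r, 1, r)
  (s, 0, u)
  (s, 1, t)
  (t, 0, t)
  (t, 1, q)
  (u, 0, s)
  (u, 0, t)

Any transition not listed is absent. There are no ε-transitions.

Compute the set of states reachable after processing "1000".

{t}

Start in {q}.
Read '1': q→{q}; now {q}.
Read '0': q→{r}; now {r}.
Read '0': r→{t}; now {t}.
Read '0': t→{t}; now {t}.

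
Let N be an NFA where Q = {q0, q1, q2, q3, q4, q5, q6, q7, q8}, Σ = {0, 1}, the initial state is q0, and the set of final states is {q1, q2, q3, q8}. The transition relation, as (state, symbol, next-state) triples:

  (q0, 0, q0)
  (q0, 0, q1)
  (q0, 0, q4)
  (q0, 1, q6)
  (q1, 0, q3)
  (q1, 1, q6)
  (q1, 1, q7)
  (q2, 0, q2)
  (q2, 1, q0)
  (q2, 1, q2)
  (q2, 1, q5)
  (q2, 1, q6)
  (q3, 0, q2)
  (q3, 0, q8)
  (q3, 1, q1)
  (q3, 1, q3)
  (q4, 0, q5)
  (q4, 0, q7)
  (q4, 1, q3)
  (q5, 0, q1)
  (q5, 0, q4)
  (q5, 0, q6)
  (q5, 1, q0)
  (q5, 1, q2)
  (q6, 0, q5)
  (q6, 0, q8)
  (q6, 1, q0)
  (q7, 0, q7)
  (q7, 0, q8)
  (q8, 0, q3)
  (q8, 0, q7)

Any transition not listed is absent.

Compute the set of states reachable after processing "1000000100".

{q0, q1, q2, q3, q4, q5, q6, q7, q8}

Start in {q0}.
Read '1': q0→{q6}; now {q6}.
Read '0': q6→{q5, q8}; now {q5, q8}.
Read '0': q5→{q1, q4, q6}, q8→{q3, q7}; now {q1, q3, q4, q6, q7}.
Read '0': q1→{q3}, q3→{q2, q8}, q4→{q5, q7}, q6→{q5, q8}, q7→{q7, q8}; now {q2, q3, q5, q7, q8}.
Read '0': q2→{q2}, q3→{q2, q8}, q5→{q1, q4, q6}, q7→{q7, q8}, q8→{q3, q7}; now {q1, q2, q3, q4, q6, q7, q8}.
Read '0': q1→{q3}, q2→{q2}, q3→{q2, q8}, q4→{q5, q7}, q6→{q5, q8}, q7→{q7, q8}, q8→{q3, q7}; now {q2, q3, q5, q7, q8}.
Read '0': q2→{q2}, q3→{q2, q8}, q5→{q1, q4, q6}, q7→{q7, q8}, q8→{q3, q7}; now {q1, q2, q3, q4, q6, q7, q8}.
Read '1': q1→{q6, q7}, q2→{q0, q2, q5, q6}, q3→{q1, q3}, q4→{q3}, q6→{q0}, q7→∅, q8→∅; now {q0, q1, q2, q3, q5, q6, q7}.
Read '0': q0→{q0, q1, q4}, q1→{q3}, q2→{q2}, q3→{q2, q8}, q5→{q1, q4, q6}, q6→{q5, q8}, q7→{q7, q8}; now {q0, q1, q2, q3, q4, q5, q6, q7, q8}.
Read '0': q0→{q0, q1, q4}, q1→{q3}, q2→{q2}, q3→{q2, q8}, q4→{q5, q7}, q5→{q1, q4, q6}, q6→{q5, q8}, q7→{q7, q8}, q8→{q3, q7}; now {q0, q1, q2, q3, q4, q5, q6, q7, q8}.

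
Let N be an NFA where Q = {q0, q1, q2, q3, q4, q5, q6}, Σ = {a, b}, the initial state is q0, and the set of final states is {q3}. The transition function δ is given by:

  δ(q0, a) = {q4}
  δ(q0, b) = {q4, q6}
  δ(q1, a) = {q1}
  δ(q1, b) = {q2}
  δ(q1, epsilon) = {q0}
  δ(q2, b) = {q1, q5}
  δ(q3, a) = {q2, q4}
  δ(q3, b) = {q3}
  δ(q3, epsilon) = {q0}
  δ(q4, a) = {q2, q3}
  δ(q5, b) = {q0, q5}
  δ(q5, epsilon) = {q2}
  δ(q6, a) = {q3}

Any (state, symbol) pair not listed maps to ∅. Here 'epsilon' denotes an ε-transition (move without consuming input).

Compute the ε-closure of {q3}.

{q0, q3}

Begin with {q3}.
ε-move q3 → q0; add q0.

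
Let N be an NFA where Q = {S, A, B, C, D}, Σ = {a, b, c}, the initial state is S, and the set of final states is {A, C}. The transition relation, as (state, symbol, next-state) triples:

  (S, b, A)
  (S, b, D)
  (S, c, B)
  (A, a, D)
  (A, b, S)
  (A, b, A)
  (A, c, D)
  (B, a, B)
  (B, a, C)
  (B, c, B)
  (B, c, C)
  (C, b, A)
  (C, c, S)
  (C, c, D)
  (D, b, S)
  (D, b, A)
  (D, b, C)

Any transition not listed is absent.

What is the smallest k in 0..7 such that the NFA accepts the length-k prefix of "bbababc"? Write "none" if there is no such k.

1

Start in {S}.
Read 'b': S→{A, D}; now {A, D}.
None of the earlier sets intersect F, but {A, D} does.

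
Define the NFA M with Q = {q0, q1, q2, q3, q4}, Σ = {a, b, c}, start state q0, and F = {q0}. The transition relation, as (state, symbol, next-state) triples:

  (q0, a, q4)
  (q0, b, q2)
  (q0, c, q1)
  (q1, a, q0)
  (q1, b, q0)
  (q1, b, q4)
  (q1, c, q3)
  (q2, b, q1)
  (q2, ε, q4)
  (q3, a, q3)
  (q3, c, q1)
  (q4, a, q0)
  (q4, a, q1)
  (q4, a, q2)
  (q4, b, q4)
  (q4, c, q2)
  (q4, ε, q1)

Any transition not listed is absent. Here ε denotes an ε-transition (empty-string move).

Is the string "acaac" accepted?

No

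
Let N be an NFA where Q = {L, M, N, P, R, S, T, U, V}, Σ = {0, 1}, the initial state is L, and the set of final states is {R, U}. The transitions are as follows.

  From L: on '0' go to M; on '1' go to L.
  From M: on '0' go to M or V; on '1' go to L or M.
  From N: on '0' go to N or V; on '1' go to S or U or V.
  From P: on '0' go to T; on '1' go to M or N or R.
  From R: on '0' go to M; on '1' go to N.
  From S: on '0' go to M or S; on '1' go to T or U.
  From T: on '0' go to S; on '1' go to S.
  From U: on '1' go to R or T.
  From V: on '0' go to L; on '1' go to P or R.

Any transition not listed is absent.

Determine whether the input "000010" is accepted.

No

Start in {L}.
Read '0': {L} → {M}.
Read '0': {M} → {M, V}.
Read '0': {M, V} → {L, M, V}.
Read '0': {L, M, V} → {L, M, V}.
Read '1': {L, M, V} → {L, M, P, R}.
Read '0': {L, M, P, R} → {M, T, V}.
The final set {M, T, V} contains no accepting state.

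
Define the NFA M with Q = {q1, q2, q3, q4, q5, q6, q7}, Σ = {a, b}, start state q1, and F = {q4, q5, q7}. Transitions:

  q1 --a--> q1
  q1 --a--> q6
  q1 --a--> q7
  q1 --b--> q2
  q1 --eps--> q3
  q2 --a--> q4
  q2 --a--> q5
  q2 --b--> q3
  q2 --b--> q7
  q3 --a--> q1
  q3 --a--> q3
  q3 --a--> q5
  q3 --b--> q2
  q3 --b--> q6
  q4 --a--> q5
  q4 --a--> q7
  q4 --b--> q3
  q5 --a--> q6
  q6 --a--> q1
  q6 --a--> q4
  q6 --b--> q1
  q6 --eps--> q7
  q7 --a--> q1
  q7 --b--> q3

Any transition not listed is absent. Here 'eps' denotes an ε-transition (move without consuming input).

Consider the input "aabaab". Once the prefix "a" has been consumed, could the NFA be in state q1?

Yes

Start: ε-closure({q1}) = {q1, q3}.
Read 'a': {q1, q3} → {q1, q3, q5, q6, q7}.
State q1 is in {q1, q3, q5, q6, q7}.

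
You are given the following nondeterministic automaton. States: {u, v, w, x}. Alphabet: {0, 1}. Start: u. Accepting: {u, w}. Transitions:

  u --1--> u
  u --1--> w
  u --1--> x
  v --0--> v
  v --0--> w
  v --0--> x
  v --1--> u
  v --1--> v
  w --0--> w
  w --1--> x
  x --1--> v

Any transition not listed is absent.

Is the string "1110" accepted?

Start in {u}.
Read '1': u→{u, w, x}; now {u, w, x}.
Read '1': u→{u, w, x}, w→{x}, x→{v}; now {u, v, w, x}.
Read '1': u→{u, w, x}, v→{u, v}, w→{x}, x→{v}; now {u, v, w, x}.
Read '0': u→∅, v→{v, w, x}, w→{w}, x→∅; now {v, w, x}.
The final set {v, w, x} contains the accepting state w.

Yes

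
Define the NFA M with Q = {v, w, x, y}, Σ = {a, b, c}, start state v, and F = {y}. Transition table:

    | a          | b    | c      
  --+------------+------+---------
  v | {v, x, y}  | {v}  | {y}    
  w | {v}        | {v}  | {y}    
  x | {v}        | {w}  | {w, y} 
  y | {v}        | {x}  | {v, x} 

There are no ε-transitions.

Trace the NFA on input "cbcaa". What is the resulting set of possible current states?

Start in {v}.
Read 'c': {v} → {y}.
Read 'b': {y} → {x}.
Read 'c': {x} → {w, y}.
Read 'a': {w, y} → {v}.
Read 'a': {v} → {v, x, y}.

{v, x, y}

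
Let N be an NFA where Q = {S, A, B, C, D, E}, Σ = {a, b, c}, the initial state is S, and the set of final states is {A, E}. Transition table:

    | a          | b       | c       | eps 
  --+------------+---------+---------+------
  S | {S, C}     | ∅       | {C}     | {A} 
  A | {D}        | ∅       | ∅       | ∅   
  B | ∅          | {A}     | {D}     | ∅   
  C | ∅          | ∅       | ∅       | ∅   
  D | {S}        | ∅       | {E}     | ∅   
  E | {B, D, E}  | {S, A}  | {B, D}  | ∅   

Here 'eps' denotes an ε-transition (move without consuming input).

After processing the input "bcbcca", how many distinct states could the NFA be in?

0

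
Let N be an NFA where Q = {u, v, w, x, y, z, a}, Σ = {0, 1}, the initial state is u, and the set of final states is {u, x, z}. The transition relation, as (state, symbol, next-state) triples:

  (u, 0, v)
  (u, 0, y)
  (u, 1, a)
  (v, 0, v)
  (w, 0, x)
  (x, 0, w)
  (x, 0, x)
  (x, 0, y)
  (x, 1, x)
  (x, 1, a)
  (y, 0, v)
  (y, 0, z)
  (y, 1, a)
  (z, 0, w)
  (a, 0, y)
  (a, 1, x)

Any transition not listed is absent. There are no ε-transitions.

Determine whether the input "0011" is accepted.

No

Start in {u}.
Read '0': u→{v, y}; now {v, y}.
Read '0': v→{v}, y→{v, z}; now {v, z}.
Read '1': v→∅, z→∅; now ∅.
The set is empty and remains empty for the remaining 1 symbol.
The final set ∅ contains no accepting state.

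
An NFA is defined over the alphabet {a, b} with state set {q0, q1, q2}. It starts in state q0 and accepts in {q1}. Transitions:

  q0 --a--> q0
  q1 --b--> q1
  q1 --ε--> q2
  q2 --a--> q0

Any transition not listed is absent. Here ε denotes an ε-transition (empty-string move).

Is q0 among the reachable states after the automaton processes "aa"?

Yes

Start in {q0}.
Read 'a': q0→{q0}; now {q0}.
Read 'a': q0→{q0}; now {q0}.
State q0 is in {q0}.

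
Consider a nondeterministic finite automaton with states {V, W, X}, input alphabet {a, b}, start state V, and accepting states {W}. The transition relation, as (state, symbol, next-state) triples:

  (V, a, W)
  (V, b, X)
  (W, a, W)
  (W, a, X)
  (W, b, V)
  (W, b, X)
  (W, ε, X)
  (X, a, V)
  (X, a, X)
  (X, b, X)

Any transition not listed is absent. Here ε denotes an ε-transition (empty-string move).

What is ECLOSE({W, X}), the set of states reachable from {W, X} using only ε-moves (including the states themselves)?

{W, X}

Begin with {W, X}.
No ε-moves leave this set, so the closure equals the set itself.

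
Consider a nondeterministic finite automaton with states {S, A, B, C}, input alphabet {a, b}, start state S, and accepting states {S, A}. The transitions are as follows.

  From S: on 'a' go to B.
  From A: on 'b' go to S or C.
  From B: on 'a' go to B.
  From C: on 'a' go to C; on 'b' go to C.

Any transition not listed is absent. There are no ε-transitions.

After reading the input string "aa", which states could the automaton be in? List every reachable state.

Start in {S}.
Read 'a': S→{B}; now {B}.
Read 'a': B→{B}; now {B}.

{B}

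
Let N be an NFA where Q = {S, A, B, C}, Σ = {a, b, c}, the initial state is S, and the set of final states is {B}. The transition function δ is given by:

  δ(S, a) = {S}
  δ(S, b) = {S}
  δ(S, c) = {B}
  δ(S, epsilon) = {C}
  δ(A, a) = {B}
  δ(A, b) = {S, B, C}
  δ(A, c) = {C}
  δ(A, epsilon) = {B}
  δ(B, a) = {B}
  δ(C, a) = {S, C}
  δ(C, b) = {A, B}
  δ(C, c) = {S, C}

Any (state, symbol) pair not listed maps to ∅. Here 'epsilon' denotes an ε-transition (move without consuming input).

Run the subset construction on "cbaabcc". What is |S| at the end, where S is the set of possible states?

Start: ε-closure({S}) = {S, C}.
Read 'c': {S, C} → {S, B, C}.
Read 'b': {S, B, C} → {S, A, B, C}.
Read 'a': {S, A, B, C} → {S, B, C}.
Read 'a': {S, B, C} → {S, B, C}.
Read 'b': {S, B, C} → {S, A, B, C}.
Read 'c': {S, A, B, C} → {S, B, C}.
Read 'c': {S, B, C} → {S, B, C}.
That set has 3 states.

3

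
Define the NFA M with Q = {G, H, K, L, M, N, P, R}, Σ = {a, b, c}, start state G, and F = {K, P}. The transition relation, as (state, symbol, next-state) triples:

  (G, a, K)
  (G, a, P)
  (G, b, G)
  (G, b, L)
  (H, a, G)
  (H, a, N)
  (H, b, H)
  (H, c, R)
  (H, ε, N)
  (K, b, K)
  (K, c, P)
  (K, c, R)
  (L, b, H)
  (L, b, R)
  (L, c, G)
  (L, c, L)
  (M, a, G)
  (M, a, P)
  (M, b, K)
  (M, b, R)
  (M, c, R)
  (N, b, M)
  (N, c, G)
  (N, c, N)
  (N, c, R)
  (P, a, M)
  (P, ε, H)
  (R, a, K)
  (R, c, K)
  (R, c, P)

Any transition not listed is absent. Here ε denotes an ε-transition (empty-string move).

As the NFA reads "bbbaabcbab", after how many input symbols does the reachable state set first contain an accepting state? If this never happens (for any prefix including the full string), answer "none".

Start in {G}.
Read 'b': {G} → {G, L}.
Read 'b': {G, L} → {G, H, L, N, R}.
Read 'b': {G, H, L, N, R} → {G, H, L, M, N, R}.
Read 'a': {G, H, L, M, N, R} → {G, H, K, N, P}.
None of the earlier sets intersect F, but {G, H, K, N, P} does.

4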